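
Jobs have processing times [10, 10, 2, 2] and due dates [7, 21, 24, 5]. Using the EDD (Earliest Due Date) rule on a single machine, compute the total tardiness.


Sort by due date (EDD order): [(2, 5), (10, 7), (10, 21), (2, 24)]
Compute completion times and tardiness:
  Job 1: p=2, d=5, C=2, tardiness=max(0,2-5)=0
  Job 2: p=10, d=7, C=12, tardiness=max(0,12-7)=5
  Job 3: p=10, d=21, C=22, tardiness=max(0,22-21)=1
  Job 4: p=2, d=24, C=24, tardiness=max(0,24-24)=0
Total tardiness = 6

6


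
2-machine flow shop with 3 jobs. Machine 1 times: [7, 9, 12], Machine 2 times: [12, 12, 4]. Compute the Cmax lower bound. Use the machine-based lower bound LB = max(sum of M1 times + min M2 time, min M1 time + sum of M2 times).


LB1 = sum(M1 times) + min(M2 times) = 28 + 4 = 32
LB2 = min(M1 times) + sum(M2 times) = 7 + 28 = 35
Lower bound = max(LB1, LB2) = max(32, 35) = 35

35


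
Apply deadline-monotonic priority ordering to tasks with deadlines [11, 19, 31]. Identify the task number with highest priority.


Sort tasks by relative deadline (ascending):
  Task 1: deadline = 11
  Task 2: deadline = 19
  Task 3: deadline = 31
Priority order (highest first): [1, 2, 3]
Highest priority task = 1

1


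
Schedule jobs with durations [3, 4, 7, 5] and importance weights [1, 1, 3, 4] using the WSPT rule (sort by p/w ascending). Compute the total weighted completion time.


Compute p/w ratios and sort ascending (WSPT): [(5, 4), (7, 3), (3, 1), (4, 1)]
Compute weighted completion times:
  Job (p=5,w=4): C=5, w*C=4*5=20
  Job (p=7,w=3): C=12, w*C=3*12=36
  Job (p=3,w=1): C=15, w*C=1*15=15
  Job (p=4,w=1): C=19, w*C=1*19=19
Total weighted completion time = 90

90


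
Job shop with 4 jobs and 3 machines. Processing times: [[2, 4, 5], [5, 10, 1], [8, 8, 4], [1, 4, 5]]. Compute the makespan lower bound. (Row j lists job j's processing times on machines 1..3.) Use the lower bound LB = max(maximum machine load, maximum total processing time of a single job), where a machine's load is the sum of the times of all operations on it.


Machine loads:
  Machine 1: 2 + 5 + 8 + 1 = 16
  Machine 2: 4 + 10 + 8 + 4 = 26
  Machine 3: 5 + 1 + 4 + 5 = 15
Max machine load = 26
Job totals:
  Job 1: 11
  Job 2: 16
  Job 3: 20
  Job 4: 10
Max job total = 20
Lower bound = max(26, 20) = 26

26


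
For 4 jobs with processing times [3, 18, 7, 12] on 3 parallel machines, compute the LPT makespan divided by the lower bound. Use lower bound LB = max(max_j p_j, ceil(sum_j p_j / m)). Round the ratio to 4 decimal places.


LPT order: [18, 12, 7, 3]
Machine loads after assignment: [18, 12, 10]
LPT makespan = 18
Lower bound = max(max_job, ceil(total/3)) = max(18, 14) = 18
Ratio = 18 / 18 = 1.0

1.0


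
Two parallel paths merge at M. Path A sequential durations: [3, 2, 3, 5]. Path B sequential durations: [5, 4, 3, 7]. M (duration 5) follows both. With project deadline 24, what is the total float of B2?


Forward pass: ES(B2) = sum of predecessors on chain B = 5
EF = ES + duration = 5 + 4 = 9
Backward pass: LF(M) = deadline = 24; LS(M) = 24 - 5 = 19
LF(B2) = LS(M) - sum(successors on chain B) = 19 - 10 = 9
LS = LF - duration = 9 - 4 = 5
Total float = LS - ES = 5 - 5 = 0

0


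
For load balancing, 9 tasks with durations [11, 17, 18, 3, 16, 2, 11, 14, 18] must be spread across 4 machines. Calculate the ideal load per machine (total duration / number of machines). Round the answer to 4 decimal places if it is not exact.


Total processing time = 11 + 17 + 18 + 3 + 16 + 2 + 11 + 14 + 18 = 110
Number of machines = 4
Ideal balanced load = 110 / 4 = 27.5

27.5


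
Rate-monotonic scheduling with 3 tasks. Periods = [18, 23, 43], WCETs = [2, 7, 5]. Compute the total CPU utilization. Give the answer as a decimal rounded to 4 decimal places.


Compute individual utilizations (exact fractions):
  Task 1: C/T = 2/18 = 1/9 (approx. 0.1111)
  Task 2: C/T = 7/23 (approx. 0.3043)
  Task 3: C/T = 5/43 (approx. 0.1163)
Total utilization U = 1/9 + 7/23 + 5/43 = 4733/8901
Rounded to 4 decimal places: U = 0.5317
RM (Liu & Layland) bound for 3 tasks = 0.779763; compare with U = 4733/8901 (approx. 0.531738)
U <= bound, so schedulable by RM sufficient condition.

0.5317


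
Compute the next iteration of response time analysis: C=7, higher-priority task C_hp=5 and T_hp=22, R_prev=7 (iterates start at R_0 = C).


R_next = C + ceil(R_prev / T_hp) * C_hp
ceil(7 / 22) = ceil(0.3182) = 1
Interference = 1 * 5 = 5
R_next = 7 + 5 = 12

12


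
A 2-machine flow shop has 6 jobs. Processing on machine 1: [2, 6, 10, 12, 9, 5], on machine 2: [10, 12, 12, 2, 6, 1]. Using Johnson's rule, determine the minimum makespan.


Apply Johnson's rule:
  Group 1 (a <= b): [(1, 2, 10), (2, 6, 12), (3, 10, 12)]
  Group 2 (a > b): [(5, 9, 6), (4, 12, 2), (6, 5, 1)]
Optimal job order: [1, 2, 3, 5, 4, 6]
Schedule:
  Job 1: M1 done at 2, M2 done at 12
  Job 2: M1 done at 8, M2 done at 24
  Job 3: M1 done at 18, M2 done at 36
  Job 5: M1 done at 27, M2 done at 42
  Job 4: M1 done at 39, M2 done at 44
  Job 6: M1 done at 44, M2 done at 45
Makespan = 45

45


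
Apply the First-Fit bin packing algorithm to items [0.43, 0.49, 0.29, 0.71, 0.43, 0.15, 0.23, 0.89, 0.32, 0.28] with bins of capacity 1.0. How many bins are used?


Place items sequentially using First-Fit:
  Item 0.43 -> new Bin 1
  Item 0.49 -> Bin 1 (now 0.92)
  Item 0.29 -> new Bin 2
  Item 0.71 -> Bin 2 (now 1.0)
  Item 0.43 -> new Bin 3
  Item 0.15 -> Bin 3 (now 0.58)
  Item 0.23 -> Bin 3 (now 0.81)
  Item 0.89 -> new Bin 4
  Item 0.32 -> new Bin 5
  Item 0.28 -> Bin 5 (now 0.6)
Total bins used = 5

5


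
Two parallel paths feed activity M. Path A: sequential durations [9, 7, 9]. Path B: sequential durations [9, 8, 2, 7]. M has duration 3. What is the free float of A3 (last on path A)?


ES(A3) = sum of predecessors on chain A = 16
EF(A3) = ES + duration = 16 + 9 = 25
Successor of A3 is M. ES(M) = max(sum(A), sum(B)) = max(25, 26) = 26
Free float = ES(successor) - EF(current) = 26 - 25 = 1

1


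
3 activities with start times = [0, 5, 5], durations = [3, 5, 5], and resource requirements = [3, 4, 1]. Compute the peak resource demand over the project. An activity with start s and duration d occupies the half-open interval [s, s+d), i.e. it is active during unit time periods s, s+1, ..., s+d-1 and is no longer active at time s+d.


Each activity i is active on [start_i, start_i + duration_i).
Compute total resource usage per time slot:
  t=0: active resources = [3], total = 3
  t=1: active resources = [3], total = 3
  t=2: active resources = [3], total = 3
  t=3: active resources = [], total = 0
  t=4: active resources = [], total = 0
  t=5: active resources = [4, 1], total = 5
  t=6: active resources = [4, 1], total = 5
  t=7: active resources = [4, 1], total = 5
  t=8: active resources = [4, 1], total = 5
  t=9: active resources = [4, 1], total = 5
Peak resource demand = 5

5


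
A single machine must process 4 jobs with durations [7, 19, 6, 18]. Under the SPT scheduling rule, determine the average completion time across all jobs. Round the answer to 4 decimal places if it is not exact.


Sort jobs by processing time (SPT order): [6, 7, 18, 19]
Compute completion times sequentially:
  Job 1: processing = 6, completes at 6
  Job 2: processing = 7, completes at 13
  Job 3: processing = 18, completes at 31
  Job 4: processing = 19, completes at 50
Sum of completion times = 100
Average completion time = 100/4 = 25.0

25.0


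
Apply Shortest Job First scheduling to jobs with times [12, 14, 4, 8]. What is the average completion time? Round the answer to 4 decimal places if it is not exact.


SJF order (ascending): [4, 8, 12, 14]
Completion times:
  Job 1: burst=4, C=4
  Job 2: burst=8, C=12
  Job 3: burst=12, C=24
  Job 4: burst=14, C=38
Average completion = 78/4 = 19.5

19.5


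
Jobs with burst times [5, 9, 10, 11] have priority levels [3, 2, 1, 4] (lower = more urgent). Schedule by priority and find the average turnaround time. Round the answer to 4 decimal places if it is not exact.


Sort by priority (ascending = highest first):
Order: [(1, 10), (2, 9), (3, 5), (4, 11)]
Completion times:
  Priority 1, burst=10, C=10
  Priority 2, burst=9, C=19
  Priority 3, burst=5, C=24
  Priority 4, burst=11, C=35
Average turnaround = 88/4 = 22.0

22.0


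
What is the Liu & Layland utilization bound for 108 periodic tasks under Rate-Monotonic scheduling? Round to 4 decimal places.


Compute 2^(1/108) = 1.0064386691
Subtract 1: 1.0064386691 - 1 = 0.0064386691
Multiply by n: 108 * 0.0064386691 = 0.6953762628
Round to 4 dp: 0.6954

0.6954


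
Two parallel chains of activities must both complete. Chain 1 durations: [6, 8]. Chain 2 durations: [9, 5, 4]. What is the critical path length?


Path A total = 6 + 8 = 14
Path B total = 9 + 5 + 4 = 18
Critical path = longest path = max(14, 18) = 18

18


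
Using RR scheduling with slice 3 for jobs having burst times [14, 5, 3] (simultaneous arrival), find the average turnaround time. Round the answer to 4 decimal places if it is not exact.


Time quantum = 3
Execution trace:
  J1 runs 3 units, time = 3
  J2 runs 3 units, time = 6
  J3 runs 3 units, time = 9
  J1 runs 3 units, time = 12
  J2 runs 2 units, time = 14
  J1 runs 3 units, time = 17
  J1 runs 3 units, time = 20
  J1 runs 2 units, time = 22
Finish times: [22, 14, 9]
Average turnaround = 45/3 = 15.0

15.0


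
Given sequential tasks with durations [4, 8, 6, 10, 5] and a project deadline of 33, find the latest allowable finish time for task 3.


LF(activity 3) = deadline - sum of successor durations
Successors: activities 4 through 5 with durations [10, 5]
Sum of successor durations = 15
LF = 33 - 15 = 18

18


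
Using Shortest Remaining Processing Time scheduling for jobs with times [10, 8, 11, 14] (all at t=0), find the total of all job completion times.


Since all jobs arrive at t=0, SRPT equals SPT ordering.
SPT order: [8, 10, 11, 14]
Completion times:
  Job 1: p=8, C=8
  Job 2: p=10, C=18
  Job 3: p=11, C=29
  Job 4: p=14, C=43
Total completion time = 8 + 18 + 29 + 43 = 98

98


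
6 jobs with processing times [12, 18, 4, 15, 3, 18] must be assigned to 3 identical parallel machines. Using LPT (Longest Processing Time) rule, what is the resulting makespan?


Sort jobs in decreasing order (LPT): [18, 18, 15, 12, 4, 3]
Assign each job to the least loaded machine:
  Machine 1: jobs [18, 4], load = 22
  Machine 2: jobs [18, 3], load = 21
  Machine 3: jobs [15, 12], load = 27
Makespan = max load = 27

27


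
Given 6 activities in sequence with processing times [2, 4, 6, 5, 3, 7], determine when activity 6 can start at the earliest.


Activity 6 starts after activities 1 through 5 complete.
Predecessor durations: [2, 4, 6, 5, 3]
ES = 2 + 4 + 6 + 5 + 3 = 20

20


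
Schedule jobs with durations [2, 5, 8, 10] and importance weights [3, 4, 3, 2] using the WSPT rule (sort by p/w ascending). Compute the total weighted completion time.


Compute p/w ratios and sort ascending (WSPT): [(2, 3), (5, 4), (8, 3), (10, 2)]
Compute weighted completion times:
  Job (p=2,w=3): C=2, w*C=3*2=6
  Job (p=5,w=4): C=7, w*C=4*7=28
  Job (p=8,w=3): C=15, w*C=3*15=45
  Job (p=10,w=2): C=25, w*C=2*25=50
Total weighted completion time = 129

129


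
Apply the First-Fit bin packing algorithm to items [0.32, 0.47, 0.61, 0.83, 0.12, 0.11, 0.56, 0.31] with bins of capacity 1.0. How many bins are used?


Place items sequentially using First-Fit:
  Item 0.32 -> new Bin 1
  Item 0.47 -> Bin 1 (now 0.79)
  Item 0.61 -> new Bin 2
  Item 0.83 -> new Bin 3
  Item 0.12 -> Bin 1 (now 0.91)
  Item 0.11 -> Bin 2 (now 0.72)
  Item 0.56 -> new Bin 4
  Item 0.31 -> Bin 4 (now 0.87)
Total bins used = 4

4


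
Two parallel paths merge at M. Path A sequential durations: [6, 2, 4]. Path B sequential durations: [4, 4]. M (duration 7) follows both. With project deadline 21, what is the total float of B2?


Forward pass: ES(B2) = sum of predecessors on chain B = 4
EF = ES + duration = 4 + 4 = 8
Backward pass: LF(M) = deadline = 21; LS(M) = 21 - 7 = 14
LF(B2) = LS(M) - sum(successors on chain B) = 14 - 0 = 14
LS = LF - duration = 14 - 4 = 10
Total float = LS - ES = 10 - 4 = 6

6


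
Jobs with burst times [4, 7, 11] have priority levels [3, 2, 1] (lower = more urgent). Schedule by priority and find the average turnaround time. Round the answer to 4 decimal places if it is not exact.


Sort by priority (ascending = highest first):
Order: [(1, 11), (2, 7), (3, 4)]
Completion times:
  Priority 1, burst=11, C=11
  Priority 2, burst=7, C=18
  Priority 3, burst=4, C=22
Average turnaround = 51/3 = 17.0

17.0


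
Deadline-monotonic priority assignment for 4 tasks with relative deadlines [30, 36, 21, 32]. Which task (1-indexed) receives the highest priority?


Sort tasks by relative deadline (ascending):
  Task 3: deadline = 21
  Task 1: deadline = 30
  Task 4: deadline = 32
  Task 2: deadline = 36
Priority order (highest first): [3, 1, 4, 2]
Highest priority task = 3

3


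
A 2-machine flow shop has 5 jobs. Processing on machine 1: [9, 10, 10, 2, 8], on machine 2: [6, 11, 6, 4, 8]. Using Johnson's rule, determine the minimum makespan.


Apply Johnson's rule:
  Group 1 (a <= b): [(4, 2, 4), (5, 8, 8), (2, 10, 11)]
  Group 2 (a > b): [(1, 9, 6), (3, 10, 6)]
Optimal job order: [4, 5, 2, 1, 3]
Schedule:
  Job 4: M1 done at 2, M2 done at 6
  Job 5: M1 done at 10, M2 done at 18
  Job 2: M1 done at 20, M2 done at 31
  Job 1: M1 done at 29, M2 done at 37
  Job 3: M1 done at 39, M2 done at 45
Makespan = 45

45


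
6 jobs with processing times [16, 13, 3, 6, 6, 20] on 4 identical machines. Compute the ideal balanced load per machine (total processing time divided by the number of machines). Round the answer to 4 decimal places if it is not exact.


Total processing time = 16 + 13 + 3 + 6 + 6 + 20 = 64
Number of machines = 4
Ideal balanced load = 64 / 4 = 16.0

16.0


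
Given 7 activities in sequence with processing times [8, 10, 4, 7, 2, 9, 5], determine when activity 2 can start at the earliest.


Activity 2 starts after activities 1 through 1 complete.
Predecessor durations: [8]
ES = 8 = 8

8


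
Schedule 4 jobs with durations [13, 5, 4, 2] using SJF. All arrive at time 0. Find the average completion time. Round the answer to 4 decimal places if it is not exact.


SJF order (ascending): [2, 4, 5, 13]
Completion times:
  Job 1: burst=2, C=2
  Job 2: burst=4, C=6
  Job 3: burst=5, C=11
  Job 4: burst=13, C=24
Average completion = 43/4 = 10.75

10.75


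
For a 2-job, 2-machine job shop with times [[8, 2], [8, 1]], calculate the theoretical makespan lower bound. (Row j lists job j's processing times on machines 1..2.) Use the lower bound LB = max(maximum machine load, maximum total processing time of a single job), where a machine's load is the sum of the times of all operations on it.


Machine loads:
  Machine 1: 8 + 8 = 16
  Machine 2: 2 + 1 = 3
Max machine load = 16
Job totals:
  Job 1: 10
  Job 2: 9
Max job total = 10
Lower bound = max(16, 10) = 16

16


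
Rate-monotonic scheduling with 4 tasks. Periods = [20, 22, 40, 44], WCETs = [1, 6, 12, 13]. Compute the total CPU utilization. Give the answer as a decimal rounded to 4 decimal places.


Compute individual utilizations (exact fractions):
  Task 1: C/T = 1/20 (approx. 0.05)
  Task 2: C/T = 6/22 = 3/11 (approx. 0.2727)
  Task 3: C/T = 12/40 = 3/10 (approx. 0.3)
  Task 4: C/T = 13/44 (approx. 0.2955)
Total utilization U = 1/20 + 3/11 + 3/10 + 13/44 = 101/110
Rounded to 4 decimal places: U = 0.9182
RM (Liu & Layland) bound for 4 tasks = 0.756828; compare with U = 101/110 (approx. 0.918182)
bound < U <= 1, so the RM sufficient condition is not met (inconclusive; an exact test such as response-time analysis is needed).

0.9182


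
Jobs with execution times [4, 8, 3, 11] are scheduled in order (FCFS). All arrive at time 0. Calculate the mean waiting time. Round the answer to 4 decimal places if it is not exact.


FCFS order (as given): [4, 8, 3, 11]
Waiting times:
  Job 1: wait = 0
  Job 2: wait = 4
  Job 3: wait = 12
  Job 4: wait = 15
Sum of waiting times = 31
Average waiting time = 31/4 = 7.75

7.75


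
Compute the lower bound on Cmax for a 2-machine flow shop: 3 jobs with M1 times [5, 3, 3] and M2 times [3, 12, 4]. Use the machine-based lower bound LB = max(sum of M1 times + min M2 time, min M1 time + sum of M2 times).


LB1 = sum(M1 times) + min(M2 times) = 11 + 3 = 14
LB2 = min(M1 times) + sum(M2 times) = 3 + 19 = 22
Lower bound = max(LB1, LB2) = max(14, 22) = 22

22


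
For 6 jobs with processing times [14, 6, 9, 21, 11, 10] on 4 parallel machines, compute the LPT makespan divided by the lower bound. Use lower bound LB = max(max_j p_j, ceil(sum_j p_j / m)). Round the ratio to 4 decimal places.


LPT order: [21, 14, 11, 10, 9, 6]
Machine loads after assignment: [21, 14, 17, 19]
LPT makespan = 21
Lower bound = max(max_job, ceil(total/4)) = max(21, 18) = 21
Ratio = 21 / 21 = 1.0

1.0


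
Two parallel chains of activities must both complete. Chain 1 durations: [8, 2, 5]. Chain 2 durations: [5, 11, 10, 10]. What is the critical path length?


Path A total = 8 + 2 + 5 = 15
Path B total = 5 + 11 + 10 + 10 = 36
Critical path = longest path = max(15, 36) = 36

36


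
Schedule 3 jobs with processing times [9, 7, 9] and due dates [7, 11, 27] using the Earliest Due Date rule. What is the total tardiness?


Sort by due date (EDD order): [(9, 7), (7, 11), (9, 27)]
Compute completion times and tardiness:
  Job 1: p=9, d=7, C=9, tardiness=max(0,9-7)=2
  Job 2: p=7, d=11, C=16, tardiness=max(0,16-11)=5
  Job 3: p=9, d=27, C=25, tardiness=max(0,25-27)=0
Total tardiness = 7

7


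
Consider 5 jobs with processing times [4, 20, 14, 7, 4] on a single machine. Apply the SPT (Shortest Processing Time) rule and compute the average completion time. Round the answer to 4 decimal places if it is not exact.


Sort jobs by processing time (SPT order): [4, 4, 7, 14, 20]
Compute completion times sequentially:
  Job 1: processing = 4, completes at 4
  Job 2: processing = 4, completes at 8
  Job 3: processing = 7, completes at 15
  Job 4: processing = 14, completes at 29
  Job 5: processing = 20, completes at 49
Sum of completion times = 105
Average completion time = 105/5 = 21.0

21.0


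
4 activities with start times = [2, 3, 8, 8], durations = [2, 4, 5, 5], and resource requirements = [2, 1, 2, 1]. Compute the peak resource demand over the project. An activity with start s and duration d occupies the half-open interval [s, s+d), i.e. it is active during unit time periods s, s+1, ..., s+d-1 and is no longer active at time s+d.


Each activity i is active on [start_i, start_i + duration_i).
Compute total resource usage per time slot:
  t=0: active resources = [], total = 0
  t=1: active resources = [], total = 0
  t=2: active resources = [2], total = 2
  t=3: active resources = [2, 1], total = 3
  t=4: active resources = [1], total = 1
  t=5: active resources = [1], total = 1
  t=6: active resources = [1], total = 1
  t=7: active resources = [], total = 0
  t=8: active resources = [2, 1], total = 3
  t=9: active resources = [2, 1], total = 3
  t=10: active resources = [2, 1], total = 3
  t=11: active resources = [2, 1], total = 3
  t=12: active resources = [2, 1], total = 3
Peak resource demand = 3

3


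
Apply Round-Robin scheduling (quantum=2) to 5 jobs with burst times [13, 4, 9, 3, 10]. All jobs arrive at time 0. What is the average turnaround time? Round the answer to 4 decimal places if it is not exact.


Time quantum = 2
Execution trace:
  J1 runs 2 units, time = 2
  J2 runs 2 units, time = 4
  J3 runs 2 units, time = 6
  J4 runs 2 units, time = 8
  J5 runs 2 units, time = 10
  J1 runs 2 units, time = 12
  J2 runs 2 units, time = 14
  J3 runs 2 units, time = 16
  J4 runs 1 units, time = 17
  J5 runs 2 units, time = 19
  J1 runs 2 units, time = 21
  J3 runs 2 units, time = 23
  J5 runs 2 units, time = 25
  J1 runs 2 units, time = 27
  J3 runs 2 units, time = 29
  J5 runs 2 units, time = 31
  J1 runs 2 units, time = 33
  J3 runs 1 units, time = 34
  J5 runs 2 units, time = 36
  J1 runs 2 units, time = 38
  J1 runs 1 units, time = 39
Finish times: [39, 14, 34, 17, 36]
Average turnaround = 140/5 = 28.0

28.0


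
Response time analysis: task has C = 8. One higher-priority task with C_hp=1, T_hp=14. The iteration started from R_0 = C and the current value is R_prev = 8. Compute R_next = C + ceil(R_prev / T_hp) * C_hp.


R_next = C + ceil(R_prev / T_hp) * C_hp
ceil(8 / 14) = ceil(0.5714) = 1
Interference = 1 * 1 = 1
R_next = 8 + 1 = 9

9


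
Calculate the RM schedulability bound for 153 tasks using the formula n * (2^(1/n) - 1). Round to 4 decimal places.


Compute 2^(1/153) = 1.0045406514
Subtract 1: 1.0045406514 - 1 = 0.0045406514
Multiply by n: 153 * 0.0045406514 = 0.6947196642
Round to 4 dp: 0.6947

0.6947


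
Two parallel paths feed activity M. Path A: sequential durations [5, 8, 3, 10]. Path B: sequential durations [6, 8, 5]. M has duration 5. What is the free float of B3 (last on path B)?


ES(B3) = sum of predecessors on chain B = 14
EF(B3) = ES + duration = 14 + 5 = 19
Successor of B3 is M. ES(M) = max(sum(A), sum(B)) = max(26, 19) = 26
Free float = ES(successor) - EF(current) = 26 - 19 = 7

7


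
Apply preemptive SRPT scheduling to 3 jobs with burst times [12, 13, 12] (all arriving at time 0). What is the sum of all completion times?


Since all jobs arrive at t=0, SRPT equals SPT ordering.
SPT order: [12, 12, 13]
Completion times:
  Job 1: p=12, C=12
  Job 2: p=12, C=24
  Job 3: p=13, C=37
Total completion time = 12 + 24 + 37 = 73

73


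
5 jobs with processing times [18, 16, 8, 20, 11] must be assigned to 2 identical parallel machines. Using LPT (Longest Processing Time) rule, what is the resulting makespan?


Sort jobs in decreasing order (LPT): [20, 18, 16, 11, 8]
Assign each job to the least loaded machine:
  Machine 1: jobs [20, 11, 8], load = 39
  Machine 2: jobs [18, 16], load = 34
Makespan = max load = 39

39


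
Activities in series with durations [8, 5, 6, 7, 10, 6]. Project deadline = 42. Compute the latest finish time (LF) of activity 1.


LF(activity 1) = deadline - sum of successor durations
Successors: activities 2 through 6 with durations [5, 6, 7, 10, 6]
Sum of successor durations = 34
LF = 42 - 34 = 8

8


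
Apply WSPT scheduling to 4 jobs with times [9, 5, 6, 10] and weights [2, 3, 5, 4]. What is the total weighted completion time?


Compute p/w ratios and sort ascending (WSPT): [(6, 5), (5, 3), (10, 4), (9, 2)]
Compute weighted completion times:
  Job (p=6,w=5): C=6, w*C=5*6=30
  Job (p=5,w=3): C=11, w*C=3*11=33
  Job (p=10,w=4): C=21, w*C=4*21=84
  Job (p=9,w=2): C=30, w*C=2*30=60
Total weighted completion time = 207

207


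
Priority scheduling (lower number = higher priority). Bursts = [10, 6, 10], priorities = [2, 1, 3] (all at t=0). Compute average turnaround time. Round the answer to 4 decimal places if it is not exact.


Sort by priority (ascending = highest first):
Order: [(1, 6), (2, 10), (3, 10)]
Completion times:
  Priority 1, burst=6, C=6
  Priority 2, burst=10, C=16
  Priority 3, burst=10, C=26
Average turnaround = 48/3 = 16.0

16.0


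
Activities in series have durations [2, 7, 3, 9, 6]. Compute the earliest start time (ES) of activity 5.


Activity 5 starts after activities 1 through 4 complete.
Predecessor durations: [2, 7, 3, 9]
ES = 2 + 7 + 3 + 9 = 21

21


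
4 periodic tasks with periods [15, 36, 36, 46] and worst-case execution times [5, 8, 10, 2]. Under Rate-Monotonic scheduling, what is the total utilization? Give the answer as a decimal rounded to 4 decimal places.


Compute individual utilizations (exact fractions):
  Task 1: C/T = 5/15 = 1/3 (approx. 0.3333)
  Task 2: C/T = 8/36 = 2/9 (approx. 0.2222)
  Task 3: C/T = 10/36 = 5/18 (approx. 0.2778)
  Task 4: C/T = 2/46 = 1/23 (approx. 0.0435)
Total utilization U = 1/3 + 2/9 + 5/18 + 1/23 = 121/138
Rounded to 4 decimal places: U = 0.8768
RM (Liu & Layland) bound for 4 tasks = 0.756828; compare with U = 121/138 (approx. 0.876812)
bound < U <= 1, so the RM sufficient condition is not met (inconclusive; an exact test such as response-time analysis is needed).

0.8768


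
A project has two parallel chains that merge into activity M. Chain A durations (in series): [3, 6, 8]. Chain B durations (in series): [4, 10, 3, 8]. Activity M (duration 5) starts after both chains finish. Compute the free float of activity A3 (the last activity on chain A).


ES(A3) = sum of predecessors on chain A = 9
EF(A3) = ES + duration = 9 + 8 = 17
Successor of A3 is M. ES(M) = max(sum(A), sum(B)) = max(17, 25) = 25
Free float = ES(successor) - EF(current) = 25 - 17 = 8

8


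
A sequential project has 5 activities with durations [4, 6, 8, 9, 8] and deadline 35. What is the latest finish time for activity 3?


LF(activity 3) = deadline - sum of successor durations
Successors: activities 4 through 5 with durations [9, 8]
Sum of successor durations = 17
LF = 35 - 17 = 18

18


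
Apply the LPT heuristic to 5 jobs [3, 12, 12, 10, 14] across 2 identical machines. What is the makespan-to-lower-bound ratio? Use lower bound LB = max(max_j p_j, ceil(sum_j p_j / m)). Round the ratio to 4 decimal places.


LPT order: [14, 12, 12, 10, 3]
Machine loads after assignment: [27, 24]
LPT makespan = 27
Lower bound = max(max_job, ceil(total/2)) = max(14, 26) = 26
Ratio = 27 / 26 = 1.0385

1.0385


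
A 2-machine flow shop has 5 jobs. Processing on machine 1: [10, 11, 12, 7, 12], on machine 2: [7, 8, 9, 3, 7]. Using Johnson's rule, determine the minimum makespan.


Apply Johnson's rule:
  Group 1 (a <= b): []
  Group 2 (a > b): [(3, 12, 9), (2, 11, 8), (1, 10, 7), (5, 12, 7), (4, 7, 3)]
Optimal job order: [3, 2, 1, 5, 4]
Schedule:
  Job 3: M1 done at 12, M2 done at 21
  Job 2: M1 done at 23, M2 done at 31
  Job 1: M1 done at 33, M2 done at 40
  Job 5: M1 done at 45, M2 done at 52
  Job 4: M1 done at 52, M2 done at 55
Makespan = 55

55


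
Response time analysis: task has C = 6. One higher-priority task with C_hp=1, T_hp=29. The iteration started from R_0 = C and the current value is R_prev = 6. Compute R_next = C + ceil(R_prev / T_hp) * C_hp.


R_next = C + ceil(R_prev / T_hp) * C_hp
ceil(6 / 29) = ceil(0.2069) = 1
Interference = 1 * 1 = 1
R_next = 6 + 1 = 7

7


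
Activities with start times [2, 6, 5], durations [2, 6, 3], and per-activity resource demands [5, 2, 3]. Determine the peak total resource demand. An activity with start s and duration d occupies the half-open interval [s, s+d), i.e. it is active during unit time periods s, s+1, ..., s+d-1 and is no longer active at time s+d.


Each activity i is active on [start_i, start_i + duration_i).
Compute total resource usage per time slot:
  t=0: active resources = [], total = 0
  t=1: active resources = [], total = 0
  t=2: active resources = [5], total = 5
  t=3: active resources = [5], total = 5
  t=4: active resources = [], total = 0
  t=5: active resources = [3], total = 3
  t=6: active resources = [2, 3], total = 5
  t=7: active resources = [2, 3], total = 5
  t=8: active resources = [2], total = 2
  t=9: active resources = [2], total = 2
  t=10: active resources = [2], total = 2
  t=11: active resources = [2], total = 2
Peak resource demand = 5

5


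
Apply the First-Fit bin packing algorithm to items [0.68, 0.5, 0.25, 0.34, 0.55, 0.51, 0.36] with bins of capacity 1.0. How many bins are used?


Place items sequentially using First-Fit:
  Item 0.68 -> new Bin 1
  Item 0.5 -> new Bin 2
  Item 0.25 -> Bin 1 (now 0.93)
  Item 0.34 -> Bin 2 (now 0.84)
  Item 0.55 -> new Bin 3
  Item 0.51 -> new Bin 4
  Item 0.36 -> Bin 3 (now 0.91)
Total bins used = 4

4


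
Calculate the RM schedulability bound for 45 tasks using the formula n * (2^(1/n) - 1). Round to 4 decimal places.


Compute 2^(1/45) = 1.0155225125
Subtract 1: 1.0155225125 - 1 = 0.0155225125
Multiply by n: 45 * 0.0155225125 = 0.6985130625
Round to 4 dp: 0.6985

0.6985


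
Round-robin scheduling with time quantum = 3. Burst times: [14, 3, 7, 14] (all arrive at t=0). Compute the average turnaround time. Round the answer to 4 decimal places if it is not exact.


Time quantum = 3
Execution trace:
  J1 runs 3 units, time = 3
  J2 runs 3 units, time = 6
  J3 runs 3 units, time = 9
  J4 runs 3 units, time = 12
  J1 runs 3 units, time = 15
  J3 runs 3 units, time = 18
  J4 runs 3 units, time = 21
  J1 runs 3 units, time = 24
  J3 runs 1 units, time = 25
  J4 runs 3 units, time = 28
  J1 runs 3 units, time = 31
  J4 runs 3 units, time = 34
  J1 runs 2 units, time = 36
  J4 runs 2 units, time = 38
Finish times: [36, 6, 25, 38]
Average turnaround = 105/4 = 26.25

26.25


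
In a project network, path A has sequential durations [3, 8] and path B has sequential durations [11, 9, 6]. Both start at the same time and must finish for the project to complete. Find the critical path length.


Path A total = 3 + 8 = 11
Path B total = 11 + 9 + 6 = 26
Critical path = longest path = max(11, 26) = 26

26


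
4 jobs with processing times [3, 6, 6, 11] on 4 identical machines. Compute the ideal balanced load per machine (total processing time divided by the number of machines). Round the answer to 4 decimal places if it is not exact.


Total processing time = 3 + 6 + 6 + 11 = 26
Number of machines = 4
Ideal balanced load = 26 / 4 = 6.5

6.5


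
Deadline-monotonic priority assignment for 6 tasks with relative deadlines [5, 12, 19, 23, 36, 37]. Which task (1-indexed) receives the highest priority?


Sort tasks by relative deadline (ascending):
  Task 1: deadline = 5
  Task 2: deadline = 12
  Task 3: deadline = 19
  Task 4: deadline = 23
  Task 5: deadline = 36
  Task 6: deadline = 37
Priority order (highest first): [1, 2, 3, 4, 5, 6]
Highest priority task = 1

1


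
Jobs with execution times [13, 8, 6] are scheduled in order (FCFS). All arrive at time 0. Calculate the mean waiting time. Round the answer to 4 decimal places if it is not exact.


FCFS order (as given): [13, 8, 6]
Waiting times:
  Job 1: wait = 0
  Job 2: wait = 13
  Job 3: wait = 21
Sum of waiting times = 34
Average waiting time = 34/3 = 11.3333

11.3333


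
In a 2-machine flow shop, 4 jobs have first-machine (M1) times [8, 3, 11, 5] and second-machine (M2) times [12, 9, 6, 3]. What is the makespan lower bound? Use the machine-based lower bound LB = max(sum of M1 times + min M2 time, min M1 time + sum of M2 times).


LB1 = sum(M1 times) + min(M2 times) = 27 + 3 = 30
LB2 = min(M1 times) + sum(M2 times) = 3 + 30 = 33
Lower bound = max(LB1, LB2) = max(30, 33) = 33

33


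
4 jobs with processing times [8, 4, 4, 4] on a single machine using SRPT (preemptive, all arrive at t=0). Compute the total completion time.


Since all jobs arrive at t=0, SRPT equals SPT ordering.
SPT order: [4, 4, 4, 8]
Completion times:
  Job 1: p=4, C=4
  Job 2: p=4, C=8
  Job 3: p=4, C=12
  Job 4: p=8, C=20
Total completion time = 4 + 8 + 12 + 20 = 44

44


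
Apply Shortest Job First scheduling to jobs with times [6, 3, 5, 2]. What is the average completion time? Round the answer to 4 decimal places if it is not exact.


SJF order (ascending): [2, 3, 5, 6]
Completion times:
  Job 1: burst=2, C=2
  Job 2: burst=3, C=5
  Job 3: burst=5, C=10
  Job 4: burst=6, C=16
Average completion = 33/4 = 8.25

8.25


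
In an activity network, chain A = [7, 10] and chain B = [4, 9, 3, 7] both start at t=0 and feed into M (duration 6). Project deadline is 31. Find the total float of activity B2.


Forward pass: ES(B2) = sum of predecessors on chain B = 4
EF = ES + duration = 4 + 9 = 13
Backward pass: LF(M) = deadline = 31; LS(M) = 31 - 6 = 25
LF(B2) = LS(M) - sum(successors on chain B) = 25 - 10 = 15
LS = LF - duration = 15 - 9 = 6
Total float = LS - ES = 6 - 4 = 2

2


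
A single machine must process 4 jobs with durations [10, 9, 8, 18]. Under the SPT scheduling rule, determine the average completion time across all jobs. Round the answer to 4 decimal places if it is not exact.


Sort jobs by processing time (SPT order): [8, 9, 10, 18]
Compute completion times sequentially:
  Job 1: processing = 8, completes at 8
  Job 2: processing = 9, completes at 17
  Job 3: processing = 10, completes at 27
  Job 4: processing = 18, completes at 45
Sum of completion times = 97
Average completion time = 97/4 = 24.25

24.25


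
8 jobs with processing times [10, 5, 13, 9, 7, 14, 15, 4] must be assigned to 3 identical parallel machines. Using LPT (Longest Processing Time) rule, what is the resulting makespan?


Sort jobs in decreasing order (LPT): [15, 14, 13, 10, 9, 7, 5, 4]
Assign each job to the least loaded machine:
  Machine 1: jobs [15, 7, 5], load = 27
  Machine 2: jobs [14, 9, 4], load = 27
  Machine 3: jobs [13, 10], load = 23
Makespan = max load = 27

27


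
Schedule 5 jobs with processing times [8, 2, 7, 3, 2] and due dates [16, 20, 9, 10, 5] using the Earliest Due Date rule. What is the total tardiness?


Sort by due date (EDD order): [(2, 5), (7, 9), (3, 10), (8, 16), (2, 20)]
Compute completion times and tardiness:
  Job 1: p=2, d=5, C=2, tardiness=max(0,2-5)=0
  Job 2: p=7, d=9, C=9, tardiness=max(0,9-9)=0
  Job 3: p=3, d=10, C=12, tardiness=max(0,12-10)=2
  Job 4: p=8, d=16, C=20, tardiness=max(0,20-16)=4
  Job 5: p=2, d=20, C=22, tardiness=max(0,22-20)=2
Total tardiness = 8

8


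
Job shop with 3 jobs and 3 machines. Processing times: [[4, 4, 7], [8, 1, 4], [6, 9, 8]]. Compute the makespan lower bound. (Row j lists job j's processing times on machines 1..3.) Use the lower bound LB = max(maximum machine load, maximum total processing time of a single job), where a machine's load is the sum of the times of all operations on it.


Machine loads:
  Machine 1: 4 + 8 + 6 = 18
  Machine 2: 4 + 1 + 9 = 14
  Machine 3: 7 + 4 + 8 = 19
Max machine load = 19
Job totals:
  Job 1: 15
  Job 2: 13
  Job 3: 23
Max job total = 23
Lower bound = max(19, 23) = 23

23


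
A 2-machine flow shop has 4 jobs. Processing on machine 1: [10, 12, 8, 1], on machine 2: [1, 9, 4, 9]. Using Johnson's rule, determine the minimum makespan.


Apply Johnson's rule:
  Group 1 (a <= b): [(4, 1, 9)]
  Group 2 (a > b): [(2, 12, 9), (3, 8, 4), (1, 10, 1)]
Optimal job order: [4, 2, 3, 1]
Schedule:
  Job 4: M1 done at 1, M2 done at 10
  Job 2: M1 done at 13, M2 done at 22
  Job 3: M1 done at 21, M2 done at 26
  Job 1: M1 done at 31, M2 done at 32
Makespan = 32

32


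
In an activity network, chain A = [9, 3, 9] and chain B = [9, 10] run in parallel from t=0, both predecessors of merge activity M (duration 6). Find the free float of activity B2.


ES(B2) = sum of predecessors on chain B = 9
EF(B2) = ES + duration = 9 + 10 = 19
Successor of B2 is M. ES(M) = max(sum(A), sum(B)) = max(21, 19) = 21
Free float = ES(successor) - EF(current) = 21 - 19 = 2

2


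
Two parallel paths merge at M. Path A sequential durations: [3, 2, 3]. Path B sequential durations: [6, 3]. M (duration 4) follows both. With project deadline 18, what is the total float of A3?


Forward pass: ES(A3) = sum of predecessors on chain A = 5
EF = ES + duration = 5 + 3 = 8
Backward pass: LF(M) = deadline = 18; LS(M) = 18 - 4 = 14
LF(A3) = LS(M) - sum(successors on chain A) = 14 - 0 = 14
LS = LF - duration = 14 - 3 = 11
Total float = LS - ES = 11 - 5 = 6

6


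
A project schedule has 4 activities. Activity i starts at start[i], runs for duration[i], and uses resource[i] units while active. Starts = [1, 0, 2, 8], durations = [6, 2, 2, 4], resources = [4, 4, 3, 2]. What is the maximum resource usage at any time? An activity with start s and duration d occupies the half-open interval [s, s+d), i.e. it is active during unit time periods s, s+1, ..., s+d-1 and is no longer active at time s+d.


Each activity i is active on [start_i, start_i + duration_i).
Compute total resource usage per time slot:
  t=0: active resources = [4], total = 4
  t=1: active resources = [4, 4], total = 8
  t=2: active resources = [4, 3], total = 7
  t=3: active resources = [4, 3], total = 7
  t=4: active resources = [4], total = 4
  t=5: active resources = [4], total = 4
  t=6: active resources = [4], total = 4
  t=7: active resources = [], total = 0
  t=8: active resources = [2], total = 2
  t=9: active resources = [2], total = 2
  t=10: active resources = [2], total = 2
  t=11: active resources = [2], total = 2
Peak resource demand = 8

8


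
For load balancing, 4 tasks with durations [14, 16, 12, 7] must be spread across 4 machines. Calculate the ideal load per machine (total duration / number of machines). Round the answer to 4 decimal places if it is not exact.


Total processing time = 14 + 16 + 12 + 7 = 49
Number of machines = 4
Ideal balanced load = 49 / 4 = 12.25

12.25


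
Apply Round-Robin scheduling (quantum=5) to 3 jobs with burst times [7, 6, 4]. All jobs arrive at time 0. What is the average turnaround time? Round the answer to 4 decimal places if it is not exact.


Time quantum = 5
Execution trace:
  J1 runs 5 units, time = 5
  J2 runs 5 units, time = 10
  J3 runs 4 units, time = 14
  J1 runs 2 units, time = 16
  J2 runs 1 units, time = 17
Finish times: [16, 17, 14]
Average turnaround = 47/3 = 15.6667

15.6667


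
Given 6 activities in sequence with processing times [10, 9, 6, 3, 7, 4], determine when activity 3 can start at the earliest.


Activity 3 starts after activities 1 through 2 complete.
Predecessor durations: [10, 9]
ES = 10 + 9 = 19

19


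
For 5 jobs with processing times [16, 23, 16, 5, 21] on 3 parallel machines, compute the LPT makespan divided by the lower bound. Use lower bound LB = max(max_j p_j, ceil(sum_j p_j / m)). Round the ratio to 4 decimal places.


LPT order: [23, 21, 16, 16, 5]
Machine loads after assignment: [23, 26, 32]
LPT makespan = 32
Lower bound = max(max_job, ceil(total/3)) = max(23, 27) = 27
Ratio = 32 / 27 = 1.1852

1.1852


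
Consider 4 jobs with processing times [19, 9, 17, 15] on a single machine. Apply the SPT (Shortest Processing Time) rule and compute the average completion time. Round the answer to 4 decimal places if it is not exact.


Sort jobs by processing time (SPT order): [9, 15, 17, 19]
Compute completion times sequentially:
  Job 1: processing = 9, completes at 9
  Job 2: processing = 15, completes at 24
  Job 3: processing = 17, completes at 41
  Job 4: processing = 19, completes at 60
Sum of completion times = 134
Average completion time = 134/4 = 33.5

33.5


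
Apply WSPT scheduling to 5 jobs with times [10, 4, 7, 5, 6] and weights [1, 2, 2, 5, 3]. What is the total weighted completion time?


Compute p/w ratios and sort ascending (WSPT): [(5, 5), (4, 2), (6, 3), (7, 2), (10, 1)]
Compute weighted completion times:
  Job (p=5,w=5): C=5, w*C=5*5=25
  Job (p=4,w=2): C=9, w*C=2*9=18
  Job (p=6,w=3): C=15, w*C=3*15=45
  Job (p=7,w=2): C=22, w*C=2*22=44
  Job (p=10,w=1): C=32, w*C=1*32=32
Total weighted completion time = 164

164


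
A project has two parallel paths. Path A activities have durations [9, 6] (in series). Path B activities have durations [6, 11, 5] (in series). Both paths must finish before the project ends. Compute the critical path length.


Path A total = 9 + 6 = 15
Path B total = 6 + 11 + 5 = 22
Critical path = longest path = max(15, 22) = 22

22


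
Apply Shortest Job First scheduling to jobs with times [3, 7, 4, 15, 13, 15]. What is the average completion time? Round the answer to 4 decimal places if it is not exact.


SJF order (ascending): [3, 4, 7, 13, 15, 15]
Completion times:
  Job 1: burst=3, C=3
  Job 2: burst=4, C=7
  Job 3: burst=7, C=14
  Job 4: burst=13, C=27
  Job 5: burst=15, C=42
  Job 6: burst=15, C=57
Average completion = 150/6 = 25.0

25.0


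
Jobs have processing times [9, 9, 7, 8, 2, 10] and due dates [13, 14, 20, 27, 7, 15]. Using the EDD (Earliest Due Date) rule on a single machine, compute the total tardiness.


Sort by due date (EDD order): [(2, 7), (9, 13), (9, 14), (10, 15), (7, 20), (8, 27)]
Compute completion times and tardiness:
  Job 1: p=2, d=7, C=2, tardiness=max(0,2-7)=0
  Job 2: p=9, d=13, C=11, tardiness=max(0,11-13)=0
  Job 3: p=9, d=14, C=20, tardiness=max(0,20-14)=6
  Job 4: p=10, d=15, C=30, tardiness=max(0,30-15)=15
  Job 5: p=7, d=20, C=37, tardiness=max(0,37-20)=17
  Job 6: p=8, d=27, C=45, tardiness=max(0,45-27)=18
Total tardiness = 56

56
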